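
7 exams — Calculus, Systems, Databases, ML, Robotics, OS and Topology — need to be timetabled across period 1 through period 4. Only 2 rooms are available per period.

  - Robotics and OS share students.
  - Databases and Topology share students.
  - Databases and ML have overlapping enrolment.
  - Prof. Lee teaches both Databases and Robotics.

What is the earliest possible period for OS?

period 1

OS at period 1 is achievable: OS in period 1, Databases in period 2, Robotics in period 3, ML in period 3, Systems in period 2, Topology in period 4, Calculus in period 1.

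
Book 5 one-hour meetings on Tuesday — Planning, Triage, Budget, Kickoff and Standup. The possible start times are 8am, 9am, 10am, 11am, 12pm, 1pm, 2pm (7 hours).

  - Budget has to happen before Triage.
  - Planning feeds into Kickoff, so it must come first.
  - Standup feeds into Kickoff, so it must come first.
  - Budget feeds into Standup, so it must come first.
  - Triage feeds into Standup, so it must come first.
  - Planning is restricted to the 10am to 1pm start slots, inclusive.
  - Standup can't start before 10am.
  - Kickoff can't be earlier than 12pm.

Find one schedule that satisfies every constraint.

Planning=10am, Standup=10am, Budget=8am, Kickoff=12pm, Triage=9am

Checking: Planning(10am) before Kickoff(12pm); Standup(10am) before Kickoff(12pm); Budget(8am) before Standup(10am); Triage(9am) before Standup(10am); Budget(8am) before Triage(9am); Planning=10am in [10am,1pm]; Standup=10am in [10am,2pm]; Kickoff=12pm in [12pm,2pm].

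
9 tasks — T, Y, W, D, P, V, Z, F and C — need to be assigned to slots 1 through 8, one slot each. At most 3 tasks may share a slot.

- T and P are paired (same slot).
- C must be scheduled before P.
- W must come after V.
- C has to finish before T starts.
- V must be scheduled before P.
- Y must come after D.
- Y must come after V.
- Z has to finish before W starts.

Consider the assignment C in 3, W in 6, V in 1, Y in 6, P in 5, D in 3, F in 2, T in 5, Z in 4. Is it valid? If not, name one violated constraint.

Y must come after V — holds.
T and P are paired (same slot) — holds.
Z has to finish before W starts — holds.
Y must come after D — holds.
C must be scheduled before P — holds.
C has to finish before T starts — holds.
W must come after V — holds.
At most 3 tasks may share a slot — holds.
V must be scheduled before P — holds.

Valid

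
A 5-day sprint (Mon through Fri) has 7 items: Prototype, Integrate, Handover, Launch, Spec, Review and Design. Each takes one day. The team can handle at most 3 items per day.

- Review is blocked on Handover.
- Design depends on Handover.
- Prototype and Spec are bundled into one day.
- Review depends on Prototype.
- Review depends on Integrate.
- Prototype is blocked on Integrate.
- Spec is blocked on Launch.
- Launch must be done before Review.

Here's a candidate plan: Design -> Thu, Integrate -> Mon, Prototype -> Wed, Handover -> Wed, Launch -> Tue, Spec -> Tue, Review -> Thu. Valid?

Launch must be done before Review — holds.
Prototype is blocked on Integrate — holds.
Spec is blocked on Launch — violated.
Review depends on Integrate — holds.
Review depends on Prototype — holds.
Review is blocked on Handover — holds.
Prototype and Spec are bundled into one day — violated.
Design depends on Handover — holds.
The team can handle at most 3 items per day — holds.

No. Prototype and Spec are bundled into one day is not satisfied.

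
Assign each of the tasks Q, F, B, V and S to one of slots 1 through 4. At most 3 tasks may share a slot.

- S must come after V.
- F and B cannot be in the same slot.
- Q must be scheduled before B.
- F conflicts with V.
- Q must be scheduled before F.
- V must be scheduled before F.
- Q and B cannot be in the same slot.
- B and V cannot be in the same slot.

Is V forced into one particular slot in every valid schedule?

No

V can be 1 (e.g. F in 2; Q in 1; V in 1; S in 2; B in 3) or 2 (e.g. Q=1; S=3; B=4; F=3; V=2).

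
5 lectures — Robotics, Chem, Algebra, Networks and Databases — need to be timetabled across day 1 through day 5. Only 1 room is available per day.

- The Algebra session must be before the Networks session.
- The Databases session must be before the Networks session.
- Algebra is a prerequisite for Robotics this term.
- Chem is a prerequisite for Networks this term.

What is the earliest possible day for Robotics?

day 2

Precedence pushes Robotics to at least day 2.
Robotics at day 2 is achievable: Algebra -> day 1; Networks -> day 5; Chem -> day 3; Robotics -> day 2; Databases -> day 4.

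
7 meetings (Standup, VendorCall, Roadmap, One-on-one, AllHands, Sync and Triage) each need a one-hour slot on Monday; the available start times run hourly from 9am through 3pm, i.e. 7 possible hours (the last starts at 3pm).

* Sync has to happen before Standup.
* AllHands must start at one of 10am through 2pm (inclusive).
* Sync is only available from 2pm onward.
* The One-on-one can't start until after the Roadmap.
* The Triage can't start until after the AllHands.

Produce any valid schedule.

Sync in 2pm; Roadmap in 9am; VendorCall in 9am; Standup in 3pm; One-on-one in 10am; AllHands in 10am; Triage in 11am

Checking: AllHands(10am) before Triage(11am); Sync(2pm) before Standup(3pm); Roadmap(9am) before One-on-one(10am); AllHands=10am in [10am,2pm]; Sync=2pm in [2pm,3pm].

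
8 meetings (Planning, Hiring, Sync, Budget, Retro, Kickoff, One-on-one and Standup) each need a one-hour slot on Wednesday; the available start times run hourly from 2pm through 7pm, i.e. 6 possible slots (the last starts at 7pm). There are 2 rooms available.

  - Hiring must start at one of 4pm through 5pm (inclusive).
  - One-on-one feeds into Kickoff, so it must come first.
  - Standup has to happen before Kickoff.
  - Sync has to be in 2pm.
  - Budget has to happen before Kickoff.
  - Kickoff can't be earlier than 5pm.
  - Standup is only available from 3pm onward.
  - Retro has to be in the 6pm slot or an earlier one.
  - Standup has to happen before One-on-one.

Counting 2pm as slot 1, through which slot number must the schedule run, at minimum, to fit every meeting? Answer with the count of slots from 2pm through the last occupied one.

The precedence chain requires at least 3 distinct slots.
With at most 2 per slot and 8 meetings, at least 4 slots are needed.
Kickoff can't be placed before 5pm — that is slot 4 counting from 2pm — so the schedule must run through at least 4 slots.
4 works (last occupied slot: 5pm): for example Kickoff in 5pm, Planning in 3pm, Hiring in 4pm, Retro in 5pm, One-on-one in 4pm, Sync in 2pm, Standup in 3pm, Budget in 2pm.

4 slots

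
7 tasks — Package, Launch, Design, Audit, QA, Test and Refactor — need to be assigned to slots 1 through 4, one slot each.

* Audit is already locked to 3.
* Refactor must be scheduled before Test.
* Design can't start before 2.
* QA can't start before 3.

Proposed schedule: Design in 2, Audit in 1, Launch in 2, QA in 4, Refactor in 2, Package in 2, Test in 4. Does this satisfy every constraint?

Refactor must be scheduled before Test — holds.
Audit is already locked to 3 — violated.
QA can't start before 3 — holds.
Design can't start before 2 — holds.

No. Audit is already locked to 3 is not satisfied.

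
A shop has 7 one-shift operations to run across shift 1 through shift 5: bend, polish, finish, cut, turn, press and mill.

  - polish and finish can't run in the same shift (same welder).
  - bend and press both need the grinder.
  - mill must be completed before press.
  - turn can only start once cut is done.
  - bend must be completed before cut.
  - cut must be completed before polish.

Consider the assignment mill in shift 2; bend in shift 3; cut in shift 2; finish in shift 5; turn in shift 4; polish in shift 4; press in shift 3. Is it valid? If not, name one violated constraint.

No — it violates: bend must be completed before cut

bend and press both need the grinder — violated.
mill must be completed before press — holds.
bend must be completed before cut — violated.
cut must be completed before polish — holds.
polish and finish can't run in the same shift (same welder) — holds.
turn can only start once cut is done — holds.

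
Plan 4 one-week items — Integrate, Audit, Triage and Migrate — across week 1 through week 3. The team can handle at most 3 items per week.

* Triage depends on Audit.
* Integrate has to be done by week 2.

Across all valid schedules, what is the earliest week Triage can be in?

Precedence pushes Triage to at least week 2.
Triage at week 2 is achievable: Integrate in week 1; Audit in week 1; Migrate in week 1; Triage in week 2.

week 2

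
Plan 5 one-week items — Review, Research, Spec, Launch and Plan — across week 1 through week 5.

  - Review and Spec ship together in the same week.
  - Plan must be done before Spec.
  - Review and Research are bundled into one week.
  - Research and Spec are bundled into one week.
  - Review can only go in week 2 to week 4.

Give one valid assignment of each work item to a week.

Plan -> week 1, Spec -> week 2, Review -> week 2, Launch -> week 1, Research -> week 2

Checking: Plan(week 1) before Spec(week 2); Review = Spec = week 2; Research = Spec = week 2; Review = Research = week 2; Review=week 2 in [week 2,week 4].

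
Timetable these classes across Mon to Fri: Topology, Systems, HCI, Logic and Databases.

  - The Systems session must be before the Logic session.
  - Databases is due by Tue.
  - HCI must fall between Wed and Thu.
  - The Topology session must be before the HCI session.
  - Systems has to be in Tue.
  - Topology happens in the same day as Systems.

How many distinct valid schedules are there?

Splitting on HCI: it can be Wed (6), Thu (6). Listing each branch's schedules as (Topology, Systems, Logic, Databases):
HCI=Wed: (Tue,Tue,Wed,Mon) (Tue,Tue,Wed,Tue) (Tue,Tue,Thu,Mon) (Tue,Tue,Thu,Tue) (Tue,Tue,Fri,Mon) (Tue,Tue,Fri,Tue) — 6.
HCI=Thu: (Tue,Tue,Wed,Mon) (Tue,Tue,Wed,Tue) (Tue,Tue,Thu,Mon) (Tue,Tue,Thu,Tue) (Tue,Tue,Fri,Mon) (Tue,Tue,Fri,Tue) — 6.
Summing: 6 + 6 = 12.

12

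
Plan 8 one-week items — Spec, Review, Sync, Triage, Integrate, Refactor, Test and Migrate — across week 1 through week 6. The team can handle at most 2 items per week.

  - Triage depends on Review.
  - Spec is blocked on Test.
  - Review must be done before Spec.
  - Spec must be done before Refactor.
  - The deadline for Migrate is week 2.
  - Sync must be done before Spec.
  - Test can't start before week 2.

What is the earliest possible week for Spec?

week 3

Precedence pushes Spec to at least week 3; downstream work caps Spec at week 5.
Spec at week 3 is achievable: Test in week 2; Migrate in week 1; Sync in week 2; Spec in week 3; Refactor in week 4; Integrate in week 4; Triage in week 3; Review in week 1.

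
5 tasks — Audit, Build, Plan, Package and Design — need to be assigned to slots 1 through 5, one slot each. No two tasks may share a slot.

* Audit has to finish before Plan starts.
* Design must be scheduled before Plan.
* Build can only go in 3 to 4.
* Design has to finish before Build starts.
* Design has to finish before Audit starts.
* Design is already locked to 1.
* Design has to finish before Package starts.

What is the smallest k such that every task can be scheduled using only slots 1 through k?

The precedence chain requires at least 3 distinct slots.
With at most 1 per slot and 5 tasks, at least 5 slots are needed.
5 works (last occupied slot: 5): for example Design=1; Build=3; Plan=4; Package=5; Audit=2.

5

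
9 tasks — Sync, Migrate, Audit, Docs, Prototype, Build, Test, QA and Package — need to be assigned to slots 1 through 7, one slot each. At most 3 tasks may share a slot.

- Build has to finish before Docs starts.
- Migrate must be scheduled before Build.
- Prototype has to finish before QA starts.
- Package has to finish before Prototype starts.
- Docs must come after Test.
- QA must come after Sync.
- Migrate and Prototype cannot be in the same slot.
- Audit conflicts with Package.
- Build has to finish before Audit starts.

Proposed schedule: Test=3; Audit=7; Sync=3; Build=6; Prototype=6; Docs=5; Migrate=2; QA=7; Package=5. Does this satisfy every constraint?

At most 3 tasks may share a slot — holds.
Package has to finish before Prototype starts — holds.
Migrate must be scheduled before Build — holds.
Audit conflicts with Package — holds.
Build has to finish before Docs starts — violated.
QA must come after Sync — holds.
Prototype has to finish before QA starts — holds.
Migrate and Prototype cannot be in the same slot — holds.
Build has to finish before Audit starts — holds.
Docs must come after Test — holds.

No. Build has to finish before Docs starts is not satisfied.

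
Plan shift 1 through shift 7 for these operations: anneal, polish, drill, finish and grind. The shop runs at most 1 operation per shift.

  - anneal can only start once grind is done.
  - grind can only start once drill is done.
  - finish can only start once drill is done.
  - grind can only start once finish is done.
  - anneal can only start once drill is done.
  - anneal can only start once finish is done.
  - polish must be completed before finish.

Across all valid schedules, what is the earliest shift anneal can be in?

shift 5

Precedence pushes anneal to at least shift 4.
anneal at shift 5 is achievable: anneal in shift 5, grind in shift 4, drill in shift 1, finish in shift 3, polish in shift 2.
Nothing earlier works — the capacity limit rule out every shift before shift 5.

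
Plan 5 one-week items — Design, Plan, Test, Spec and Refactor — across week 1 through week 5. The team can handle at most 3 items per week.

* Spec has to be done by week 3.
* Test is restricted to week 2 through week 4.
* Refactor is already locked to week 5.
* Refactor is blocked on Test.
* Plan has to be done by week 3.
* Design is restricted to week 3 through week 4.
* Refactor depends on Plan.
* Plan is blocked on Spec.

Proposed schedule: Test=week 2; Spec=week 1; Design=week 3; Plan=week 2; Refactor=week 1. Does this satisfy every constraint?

No — it violates: Refactor is already locked to week 5

Test is restricted to week 2 through week 4 — holds.
Plan is blocked on Spec — holds.
The team can handle at most 3 items per week — holds.
Refactor depends on Plan — violated.
Plan has to be done by week 3 — holds.
Spec has to be done by week 3 — holds.
Design is restricted to week 3 through week 4 — holds.
Refactor is blocked on Test — violated.
Refactor is already locked to week 5 — violated.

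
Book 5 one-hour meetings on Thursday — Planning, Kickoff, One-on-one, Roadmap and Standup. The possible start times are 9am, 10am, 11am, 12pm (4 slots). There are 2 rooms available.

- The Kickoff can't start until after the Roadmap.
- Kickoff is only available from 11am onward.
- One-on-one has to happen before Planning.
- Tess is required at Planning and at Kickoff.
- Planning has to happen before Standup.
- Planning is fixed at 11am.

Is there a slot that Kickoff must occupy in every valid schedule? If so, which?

12pm

Kickoff's window is 11am–12pm.
Planning is fixed at 11am, and Kickoff can't share a slot with Planning.
So Kickoff must be 12pm.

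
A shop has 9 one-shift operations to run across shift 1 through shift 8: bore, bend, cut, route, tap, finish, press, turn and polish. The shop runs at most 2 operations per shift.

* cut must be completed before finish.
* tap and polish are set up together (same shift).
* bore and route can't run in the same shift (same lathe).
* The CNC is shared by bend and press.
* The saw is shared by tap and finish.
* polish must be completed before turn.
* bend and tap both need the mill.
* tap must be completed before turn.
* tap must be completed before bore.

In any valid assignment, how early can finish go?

Precedence pushes finish to at least shift 2.
finish at shift 2 is achievable: finish -> shift 2; polish -> shift 3; cut -> shift 1; route -> shift 2; press -> shift 5; tap -> shift 3; bore -> shift 4; turn -> shift 4; bend -> shift 1.

shift 2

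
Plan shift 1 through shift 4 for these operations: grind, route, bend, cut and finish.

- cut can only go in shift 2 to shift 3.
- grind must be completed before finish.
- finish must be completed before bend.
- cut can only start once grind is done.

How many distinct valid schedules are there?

Splitting on grind: it can be shift 1 (24), shift 2 (4). Listing each branch's schedules as (route, bend, cut, finish) by shift number:
grind=shift 1: (1,3,2,2) (1,3,3,2) (1,4,2,2) (1,4,2,3) (1,4,3,2) (1,4,3,3) (2,3,2,2) (2,3,3,2) (2,4,2,2) (2,4,2,3) (2,4,3,2) (2,4,3,3) (3,3,2,2) (3,3,3,2) (3,4,2,2) (3,4,2,3) (3,4,3,2) (3,4,3,3) (4,3,2,2) (4,3,3,2) (4,4,2,2) (4,4,2,3) (4,4,3,2) (4,4,3,3) — 24.
grind=shift 2: (1,4,3,3) (2,4,3,3) (3,4,3,3) (4,4,3,3) — 4.
Summing: 24 + 4 = 28.

28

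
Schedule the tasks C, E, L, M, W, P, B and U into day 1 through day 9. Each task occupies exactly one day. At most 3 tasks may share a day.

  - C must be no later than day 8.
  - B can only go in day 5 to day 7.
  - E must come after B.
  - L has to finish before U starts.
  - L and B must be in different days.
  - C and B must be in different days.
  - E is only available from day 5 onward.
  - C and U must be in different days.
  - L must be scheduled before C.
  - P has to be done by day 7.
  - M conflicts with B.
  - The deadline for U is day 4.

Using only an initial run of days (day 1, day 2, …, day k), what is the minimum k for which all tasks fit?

6

The precedence chain requires at least 2 distinct days.
With at most 3 per day and 8 tasks, at least 3 days are needed.
Propagating the time windows through the other constraints, E can't land before day 6, so the schedule must run through at least day 6.
6 works (last occupied day: day 6): for example U=day 2, W=day 1, P=day 2, B=day 5, M=day 1, C=day 3, L=day 1, E=day 6.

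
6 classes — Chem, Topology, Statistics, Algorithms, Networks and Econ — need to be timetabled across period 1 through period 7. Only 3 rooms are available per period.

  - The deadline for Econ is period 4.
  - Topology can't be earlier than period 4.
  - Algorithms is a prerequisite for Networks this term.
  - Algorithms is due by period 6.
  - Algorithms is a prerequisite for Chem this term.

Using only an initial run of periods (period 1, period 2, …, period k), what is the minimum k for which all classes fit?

The precedence chain requires at least 2 distinct periods.
With at most 3 per period and 6 classes, at least 2 periods are needed.
Topology can't be placed before period 4, so the schedule must run through at least period 4.
4 works (last occupied period: period 4): for example Econ=period 1; Algorithms=period 1; Topology=period 4; Statistics=period 1; Chem=period 2; Networks=period 2.

4 periods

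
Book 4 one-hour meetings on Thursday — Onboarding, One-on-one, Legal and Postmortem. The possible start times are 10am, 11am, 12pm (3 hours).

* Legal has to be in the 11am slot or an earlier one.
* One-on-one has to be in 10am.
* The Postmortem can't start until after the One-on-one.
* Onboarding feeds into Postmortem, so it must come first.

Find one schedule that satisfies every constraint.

Onboarding in 10am; Legal in 10am; One-on-one in 10am; Postmortem in 11am

Checking: Onboarding(10am) before Postmortem(11am); One-on-one(10am) before Postmortem(11am); One-on-one=10am in [10am,10am]; Legal=10am in [10am,11am].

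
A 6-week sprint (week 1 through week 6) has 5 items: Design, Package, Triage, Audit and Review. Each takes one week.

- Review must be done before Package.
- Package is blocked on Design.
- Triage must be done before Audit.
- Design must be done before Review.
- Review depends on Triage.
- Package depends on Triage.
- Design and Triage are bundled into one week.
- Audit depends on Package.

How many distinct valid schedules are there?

15

Splitting on Design: it can be week 1 (10), week 2 (4), week 3 (1). Listing each branch's schedules as (Package, Triage, Audit, Review) by week number:
Design=week 1: (3,1,4,2) (3,1,5,2) (3,1,6,2) (4,1,5,2) (4,1,5,3) (4,1,6,2) (4,1,6,3) (5,1,6,2) (5,1,6,3) (5,1,6,4) — 10.
Design=week 2: (4,2,5,3) (4,2,6,3) (5,2,6,3) (5,2,6,4) — 4.
Design=week 3: (5,3,6,4) — 1.
Summing: 10 + 4 + 1 = 15.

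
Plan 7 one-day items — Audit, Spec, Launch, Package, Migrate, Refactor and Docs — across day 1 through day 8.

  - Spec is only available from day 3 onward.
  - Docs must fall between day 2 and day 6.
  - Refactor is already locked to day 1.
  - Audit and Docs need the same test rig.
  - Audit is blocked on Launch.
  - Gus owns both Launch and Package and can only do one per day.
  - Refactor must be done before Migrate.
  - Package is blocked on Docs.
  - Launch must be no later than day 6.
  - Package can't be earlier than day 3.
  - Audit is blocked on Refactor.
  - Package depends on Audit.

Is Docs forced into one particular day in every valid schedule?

Docs can be day 2 (e.g. Migrate -> day 2; Launch -> day 1; Docs -> day 2; Audit -> day 3; Spec -> day 3; Refactor -> day 1; Package -> day 4) or day 3 (e.g. Docs -> day 3; Refactor -> day 1; Launch -> day 1; Audit -> day 2; Migrate -> day 2; Package -> day 4; Spec -> day 3).

No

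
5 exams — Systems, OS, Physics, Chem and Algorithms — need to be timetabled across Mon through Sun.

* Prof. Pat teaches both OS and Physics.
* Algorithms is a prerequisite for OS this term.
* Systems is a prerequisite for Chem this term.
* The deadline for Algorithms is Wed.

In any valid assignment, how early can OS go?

Tue

Precedence pushes OS to at least Tue.
OS at Tue is achievable: OS=Tue; Chem=Tue; Systems=Mon; Physics=Mon; Algorithms=Mon.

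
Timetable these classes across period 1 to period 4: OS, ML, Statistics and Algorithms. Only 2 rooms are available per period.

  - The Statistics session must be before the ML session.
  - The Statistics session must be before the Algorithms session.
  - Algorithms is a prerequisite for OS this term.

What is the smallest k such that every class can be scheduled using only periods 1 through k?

3

The precedence chain requires at least 3 distinct periods.
With at most 2 per period and 4 classes, at least 2 periods are needed.
3 works (last occupied period: period 3): for example OS -> period 3; ML -> period 2; Algorithms -> period 2; Statistics -> period 1.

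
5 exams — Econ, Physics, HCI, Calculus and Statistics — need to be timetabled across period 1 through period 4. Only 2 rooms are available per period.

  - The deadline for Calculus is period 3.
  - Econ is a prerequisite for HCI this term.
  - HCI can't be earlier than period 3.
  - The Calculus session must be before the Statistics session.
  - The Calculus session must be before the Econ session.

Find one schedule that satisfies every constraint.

HCI in period 3, Statistics in period 2, Econ in period 2, Calculus in period 1, Physics in period 1

Checking: Econ(period 2) before HCI(period 3); Calculus(period 1) before Econ(period 2); Calculus(period 1) before Statistics(period 2); Calculus=period 1 in [period 1,period 3]; HCI=period 3 in [period 3,period 4]; max 2 per period (cap 2).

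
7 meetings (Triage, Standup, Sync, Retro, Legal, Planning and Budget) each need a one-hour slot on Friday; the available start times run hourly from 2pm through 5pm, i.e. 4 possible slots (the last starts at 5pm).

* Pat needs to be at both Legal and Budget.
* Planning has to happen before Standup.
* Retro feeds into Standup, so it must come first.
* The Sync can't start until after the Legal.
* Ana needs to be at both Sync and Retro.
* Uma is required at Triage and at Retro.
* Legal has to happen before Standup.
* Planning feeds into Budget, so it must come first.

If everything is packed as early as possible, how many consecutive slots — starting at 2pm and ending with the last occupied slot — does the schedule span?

2 slots

The precedence chain requires at least 2 distinct slots.
2 works (last occupied slot: 3pm): for example Budget in 3pm; Triage in 3pm; Standup in 3pm; Sync in 3pm; Retro in 2pm; Legal in 2pm; Planning in 2pm.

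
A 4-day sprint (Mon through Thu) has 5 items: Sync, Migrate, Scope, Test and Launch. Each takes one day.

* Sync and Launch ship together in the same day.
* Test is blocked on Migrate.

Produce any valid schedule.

Launch=Mon, Test=Tue, Sync=Mon, Scope=Mon, Migrate=Mon

Checking: Migrate(Mon) before Test(Tue); Sync = Launch = Mon.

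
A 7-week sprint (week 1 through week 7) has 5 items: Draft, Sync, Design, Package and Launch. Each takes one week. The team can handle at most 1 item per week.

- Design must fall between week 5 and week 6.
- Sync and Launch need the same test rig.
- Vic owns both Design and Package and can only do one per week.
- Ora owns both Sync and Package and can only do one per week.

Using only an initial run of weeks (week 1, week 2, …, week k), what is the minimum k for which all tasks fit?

5 weeks

With at most 1 per week and 5 tasks, at least 5 weeks are needed.
Design can't be placed before week 5, so the schedule must run through at least week 5.
5 works (last occupied week: week 5): for example Launch -> week 4, Package -> week 3, Design -> week 5, Sync -> week 2, Draft -> week 1.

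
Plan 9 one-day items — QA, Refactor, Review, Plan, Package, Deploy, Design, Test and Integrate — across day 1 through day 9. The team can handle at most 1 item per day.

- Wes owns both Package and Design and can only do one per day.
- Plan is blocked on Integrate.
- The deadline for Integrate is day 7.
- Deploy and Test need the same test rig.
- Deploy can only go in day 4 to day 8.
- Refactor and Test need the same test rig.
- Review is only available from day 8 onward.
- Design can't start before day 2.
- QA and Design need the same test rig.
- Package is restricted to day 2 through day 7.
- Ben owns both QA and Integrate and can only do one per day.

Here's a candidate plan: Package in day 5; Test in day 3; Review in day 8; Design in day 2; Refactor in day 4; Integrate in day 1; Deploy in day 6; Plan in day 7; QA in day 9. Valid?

Valid

Deploy can only go in day 4 to day 8 — holds.
Deploy and Test need the same test rig — holds.
QA and Design need the same test rig — holds.
Package is restricted to day 2 through day 7 — holds.
Plan is blocked on Integrate — holds.
The team can handle at most 1 item per day — holds.
Design can't start before day 2 — holds.
Ben owns both QA and Integrate and can only do one per day — holds.
Refactor and Test need the same test rig — holds.
The deadline for Integrate is day 7 — holds.
Review is only available from day 8 onward — holds.
Wes owns both Package and Design and can only do one per day — holds.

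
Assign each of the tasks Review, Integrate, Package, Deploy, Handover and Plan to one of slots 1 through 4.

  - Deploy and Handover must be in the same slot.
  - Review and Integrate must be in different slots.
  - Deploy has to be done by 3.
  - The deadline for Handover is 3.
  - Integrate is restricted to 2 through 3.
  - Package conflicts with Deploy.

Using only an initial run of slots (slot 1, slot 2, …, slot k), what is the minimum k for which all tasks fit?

2 slots

Integrate can't be placed before 2, so the schedule must run through at least slot 2.
2 works (last occupied slot: 2): for example Review in 1, Package in 1, Plan in 1, Deploy in 2, Integrate in 2, Handover in 2.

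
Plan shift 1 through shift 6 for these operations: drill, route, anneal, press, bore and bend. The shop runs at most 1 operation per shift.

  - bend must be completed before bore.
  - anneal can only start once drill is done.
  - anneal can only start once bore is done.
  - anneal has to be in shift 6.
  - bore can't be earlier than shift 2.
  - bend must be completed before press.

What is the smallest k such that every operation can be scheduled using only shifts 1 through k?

The precedence chain requires at least 3 distinct shifts.
With at most 1 per shift and 6 operations, at least 6 shifts are needed.
anneal can't be placed before shift 6, so the schedule must run through at least shift 6.
6 works (last occupied shift: shift 6): for example bore in shift 2, press in shift 4, drill in shift 3, route in shift 5, bend in shift 1, anneal in shift 6.

6 shifts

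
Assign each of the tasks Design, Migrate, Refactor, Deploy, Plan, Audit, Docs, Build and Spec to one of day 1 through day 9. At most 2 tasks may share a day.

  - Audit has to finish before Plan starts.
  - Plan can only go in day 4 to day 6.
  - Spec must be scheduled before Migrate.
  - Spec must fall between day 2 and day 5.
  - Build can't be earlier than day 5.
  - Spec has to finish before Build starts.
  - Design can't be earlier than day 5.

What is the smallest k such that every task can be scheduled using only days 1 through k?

5 days

The precedence chain requires at least 2 distinct days.
With at most 2 per day and 9 tasks, at least 5 days are needed.
Design can't be placed before day 5, so the schedule must run through at least day 5.
5 works (last occupied day: day 5): for example Audit -> day 1, Build -> day 5, Plan -> day 4, Docs -> day 3, Migrate -> day 3, Refactor -> day 1, Design -> day 5, Spec -> day 2, Deploy -> day 2.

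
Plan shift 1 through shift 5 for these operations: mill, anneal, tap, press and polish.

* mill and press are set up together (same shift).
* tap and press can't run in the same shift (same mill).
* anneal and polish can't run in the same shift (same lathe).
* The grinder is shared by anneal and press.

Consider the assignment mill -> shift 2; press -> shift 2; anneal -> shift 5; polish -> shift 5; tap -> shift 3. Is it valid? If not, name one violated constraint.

Invalid. anneal and polish can't run in the same shift (same lathe).

The grinder is shared by anneal and press — holds.
mill and press are set up together (same shift) — holds.
anneal and polish can't run in the same shift (same lathe) — violated.
tap and press can't run in the same shift (same mill) — holds.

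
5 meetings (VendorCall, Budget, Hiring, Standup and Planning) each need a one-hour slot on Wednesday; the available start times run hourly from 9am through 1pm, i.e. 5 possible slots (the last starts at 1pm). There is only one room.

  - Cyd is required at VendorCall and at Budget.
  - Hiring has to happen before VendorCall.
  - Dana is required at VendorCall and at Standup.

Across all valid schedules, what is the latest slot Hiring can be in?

12pm

Downstream work caps Hiring at 12pm.
Hiring at 12pm is achievable: Planning in 11am, Hiring in 12pm, VendorCall in 1pm, Standup in 10am, Budget in 9am.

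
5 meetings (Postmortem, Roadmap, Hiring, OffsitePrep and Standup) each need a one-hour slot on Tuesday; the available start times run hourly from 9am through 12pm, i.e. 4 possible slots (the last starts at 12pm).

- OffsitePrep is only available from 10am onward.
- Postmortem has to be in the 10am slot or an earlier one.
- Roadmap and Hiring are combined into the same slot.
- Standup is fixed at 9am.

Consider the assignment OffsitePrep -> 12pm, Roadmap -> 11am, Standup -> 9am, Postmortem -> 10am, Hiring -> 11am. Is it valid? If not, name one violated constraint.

Yes, all constraints hold

OffsitePrep is only available from 10am onward — holds.
Roadmap and Hiring are combined into the same slot — holds.
Postmortem has to be in the 10am slot or an earlier one — holds.
Standup is fixed at 9am — holds.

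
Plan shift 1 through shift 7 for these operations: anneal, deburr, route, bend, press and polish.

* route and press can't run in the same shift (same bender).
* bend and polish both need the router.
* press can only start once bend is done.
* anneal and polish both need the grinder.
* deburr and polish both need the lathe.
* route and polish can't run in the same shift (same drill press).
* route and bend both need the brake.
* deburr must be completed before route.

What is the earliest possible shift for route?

Precedence pushes route to at least shift 2.
route at shift 2 is achievable: route -> shift 2; bend -> shift 1; anneal -> shift 1; polish -> shift 3; press -> shift 3; deburr -> shift 1.

shift 2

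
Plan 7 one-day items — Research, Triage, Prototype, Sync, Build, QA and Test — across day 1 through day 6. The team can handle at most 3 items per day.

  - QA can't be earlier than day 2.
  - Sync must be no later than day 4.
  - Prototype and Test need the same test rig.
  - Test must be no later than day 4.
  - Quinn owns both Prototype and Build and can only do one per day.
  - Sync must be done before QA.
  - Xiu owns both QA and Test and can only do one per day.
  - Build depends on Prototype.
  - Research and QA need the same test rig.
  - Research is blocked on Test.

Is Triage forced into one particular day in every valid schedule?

No

Triage can be day 1 (e.g. Sync in day 1, Build in day 3, Research in day 3, Prototype in day 2, Triage in day 1, Test in day 1, QA in day 2) or day 2 (e.g. Triage=day 2, Prototype=day 2, Build=day 3, Test=day 1, QA=day 2, Research=day 3, Sync=day 1).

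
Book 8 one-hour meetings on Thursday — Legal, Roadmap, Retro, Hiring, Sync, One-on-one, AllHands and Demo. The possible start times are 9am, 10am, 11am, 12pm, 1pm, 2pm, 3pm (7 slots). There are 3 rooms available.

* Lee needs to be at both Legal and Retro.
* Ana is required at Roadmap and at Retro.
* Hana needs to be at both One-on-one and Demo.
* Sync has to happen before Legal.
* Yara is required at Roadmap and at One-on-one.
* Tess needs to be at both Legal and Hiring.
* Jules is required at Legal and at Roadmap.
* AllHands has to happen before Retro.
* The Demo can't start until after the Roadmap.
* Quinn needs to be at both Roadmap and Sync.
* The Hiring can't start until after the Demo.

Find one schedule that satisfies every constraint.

One-on-one -> 11am; Hiring -> 12pm; Legal -> 11am; Sync -> 10am; Demo -> 10am; AllHands -> 9am; Roadmap -> 9am; Retro -> 10am

Checking: Sync(10am) before Legal(11am); Roadmap(9am) before Demo(10am); Demo(10am) before Hiring(12pm); AllHands(9am) before Retro(10am); Legal(11am) != Hiring(12pm); Legal(11am) != Roadmap(9am); Roadmap(9am) != One-on-one(11am); Roadmap(9am) != Retro(10am); Legal(11am) != Retro(10am); One-on-one(11am) != Demo(10am); Roadmap(9am) != Sync(10am); max 3 per slot (cap 3).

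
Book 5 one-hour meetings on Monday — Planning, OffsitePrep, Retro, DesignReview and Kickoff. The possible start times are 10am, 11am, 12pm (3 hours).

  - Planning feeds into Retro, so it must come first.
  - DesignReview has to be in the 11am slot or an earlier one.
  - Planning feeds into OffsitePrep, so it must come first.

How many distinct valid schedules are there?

Splitting on Planning: it can be 10am (24), 11am (6). Listing each branch's schedules as (OffsitePrep, Retro, DesignReview, Kickoff):
Planning=10am: (11am,11am,10am,10am) (11am,11am,10am,11am) (11am,11am,10am,12pm) (11am,11am,11am,10am) (11am,11am,11am,11am) (11am,11am,11am,12pm) (11am,12pm,10am,10am) (11am,12pm,10am,11am) (11am,12pm,10am,12pm) (11am,12pm,11am,10am) (11am,12pm,11am,11am) (11am,12pm,11am,12pm) (12pm,11am,10am,10am) (12pm,11am,10am,11am) (12pm,11am,10am,12pm) (12pm,11am,11am,10am) (12pm,11am,11am,11am) (12pm,11am,11am,12pm) (12pm,12pm,10am,10am) (12pm,12pm,10am,11am) (12pm,12pm,10am,12pm) (12pm,12pm,11am,10am) (12pm,12pm,11am,11am) (12pm,12pm,11am,12pm) — 24.
Planning=11am: (12pm,12pm,10am,10am) (12pm,12pm,10am,11am) (12pm,12pm,10am,12pm) (12pm,12pm,11am,10am) (12pm,12pm,11am,11am) (12pm,12pm,11am,12pm) — 6.
Summing: 24 + 6 = 30.

30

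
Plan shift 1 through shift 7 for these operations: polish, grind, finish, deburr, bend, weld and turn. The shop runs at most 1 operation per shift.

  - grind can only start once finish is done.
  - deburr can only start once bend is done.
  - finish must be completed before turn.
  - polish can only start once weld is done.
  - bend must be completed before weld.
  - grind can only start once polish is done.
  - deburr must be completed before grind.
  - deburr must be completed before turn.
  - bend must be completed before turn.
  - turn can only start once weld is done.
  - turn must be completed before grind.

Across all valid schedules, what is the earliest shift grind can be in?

Precedence pushes grind to at least shift 4.
grind at shift 7 is achievable: turn -> shift 5; grind -> shift 7; polish -> shift 6; finish -> shift 4; bend -> shift 1; weld -> shift 3; deburr -> shift 2.
Nothing earlier works — the capacity limit rule out every shift before shift 7.

shift 7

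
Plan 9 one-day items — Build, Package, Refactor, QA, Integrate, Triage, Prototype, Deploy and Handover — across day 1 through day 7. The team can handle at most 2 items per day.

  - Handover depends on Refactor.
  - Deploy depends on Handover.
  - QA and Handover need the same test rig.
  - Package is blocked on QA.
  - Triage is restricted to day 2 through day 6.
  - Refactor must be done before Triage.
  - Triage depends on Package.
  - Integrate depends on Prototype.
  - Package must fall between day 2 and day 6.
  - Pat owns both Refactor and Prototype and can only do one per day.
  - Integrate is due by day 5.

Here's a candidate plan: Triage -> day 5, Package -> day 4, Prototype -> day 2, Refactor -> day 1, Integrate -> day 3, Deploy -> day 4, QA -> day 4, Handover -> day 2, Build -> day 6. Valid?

No. The team can handle at most 2 items per day is not satisfied.

Integrate depends on Prototype — holds.
Handover depends on Refactor — holds.
Pat owns both Refactor and Prototype and can only do one per day — holds.
Triage is restricted to day 2 through day 6 — holds.
QA and Handover need the same test rig — holds.
Package must fall between day 2 and day 6 — holds.
The team can handle at most 2 items per day — violated.
Refactor must be done before Triage — holds.
Package is blocked on QA — violated.
Deploy depends on Handover — holds.
Integrate is due by day 5 — holds.
Triage depends on Package — holds.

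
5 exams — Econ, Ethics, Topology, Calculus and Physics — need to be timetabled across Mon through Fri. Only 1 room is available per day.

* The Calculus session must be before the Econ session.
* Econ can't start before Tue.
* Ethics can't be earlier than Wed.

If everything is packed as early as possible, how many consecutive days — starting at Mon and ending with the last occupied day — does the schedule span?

The precedence chain requires at least 2 distinct days.
With at most 1 per day and 5 exams, at least 5 days are needed.
Ethics can't be placed before Wed — that is day 3 counting from Mon — so the schedule must run through at least 3 days.
5 works (last occupied day: Fri): for example Calculus in Mon, Topology in Thu, Ethics in Wed, Physics in Fri, Econ in Tue.

5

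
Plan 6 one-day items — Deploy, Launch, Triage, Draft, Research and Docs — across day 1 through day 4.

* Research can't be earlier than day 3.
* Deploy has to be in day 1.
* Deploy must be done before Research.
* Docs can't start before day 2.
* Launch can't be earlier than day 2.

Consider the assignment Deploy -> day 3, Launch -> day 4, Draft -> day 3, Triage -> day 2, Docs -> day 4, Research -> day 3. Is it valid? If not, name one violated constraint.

No. Deploy has to be in day 1 is not satisfied.

Deploy must be done before Research — violated.
Research can't be earlier than day 3 — holds.
Docs can't start before day 2 — holds.
Deploy has to be in day 1 — violated.
Launch can't be earlier than day 2 — holds.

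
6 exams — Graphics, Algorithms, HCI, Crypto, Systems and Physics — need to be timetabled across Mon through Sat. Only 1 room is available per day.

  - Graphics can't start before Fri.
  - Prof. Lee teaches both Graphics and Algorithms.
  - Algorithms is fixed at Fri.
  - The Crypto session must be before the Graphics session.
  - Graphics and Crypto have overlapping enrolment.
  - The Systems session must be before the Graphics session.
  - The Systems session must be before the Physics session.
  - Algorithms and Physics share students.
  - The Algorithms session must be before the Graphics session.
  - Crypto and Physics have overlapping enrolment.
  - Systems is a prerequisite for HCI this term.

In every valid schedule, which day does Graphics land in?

Graphics's window is Fri–Sat.
Algorithms is fixed at Fri, and Graphics can't share a day with Algorithms.
So Graphics must be Sat.

Sat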